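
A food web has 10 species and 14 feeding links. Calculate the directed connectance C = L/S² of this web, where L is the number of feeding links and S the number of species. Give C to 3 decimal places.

The web has S = 10 species and L = 14 feeding links.
C = L / S² = 14 / 100 = 0.1400 ≈ 0.140.

C = 0.140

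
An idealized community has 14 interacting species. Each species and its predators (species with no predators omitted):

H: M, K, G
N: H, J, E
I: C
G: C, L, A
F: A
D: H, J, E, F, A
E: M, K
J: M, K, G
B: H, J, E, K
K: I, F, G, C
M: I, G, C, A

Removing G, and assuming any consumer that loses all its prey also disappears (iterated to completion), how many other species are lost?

1

Remove G.
Round 1: L (all prey gone) → extinct.
No further losses. Total secondary extinctions: 1.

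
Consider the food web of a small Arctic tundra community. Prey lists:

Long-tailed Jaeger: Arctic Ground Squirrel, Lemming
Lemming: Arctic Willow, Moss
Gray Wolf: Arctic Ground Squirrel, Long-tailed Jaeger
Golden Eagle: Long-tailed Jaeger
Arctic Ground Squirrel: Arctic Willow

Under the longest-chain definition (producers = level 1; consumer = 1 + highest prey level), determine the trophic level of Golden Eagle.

Arctic Willow is a producer → level 1.
Arctic Ground Squirrel eats Arctic Willow → level 2.
Long-tailed Jaeger eats Arctic Ground Squirrel (level 2); other prey at levels: Lemming 2 → level 3.
Golden Eagle eats Long-tailed Jaeger → level 4.

Trophic level 4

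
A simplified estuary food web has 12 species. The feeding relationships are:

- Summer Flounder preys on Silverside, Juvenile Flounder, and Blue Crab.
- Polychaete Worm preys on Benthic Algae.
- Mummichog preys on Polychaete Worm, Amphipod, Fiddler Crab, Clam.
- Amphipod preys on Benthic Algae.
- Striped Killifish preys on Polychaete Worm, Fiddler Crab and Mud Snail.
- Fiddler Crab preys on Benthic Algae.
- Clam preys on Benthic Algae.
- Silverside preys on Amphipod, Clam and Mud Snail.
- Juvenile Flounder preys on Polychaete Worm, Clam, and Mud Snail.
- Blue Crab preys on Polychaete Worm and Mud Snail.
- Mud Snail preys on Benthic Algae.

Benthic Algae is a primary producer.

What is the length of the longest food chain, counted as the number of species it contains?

4 species

One longest chain: Benthic Algae → Polychaete Worm → Blue Crab → Summer Flounder.
It has 4 species and 3 links.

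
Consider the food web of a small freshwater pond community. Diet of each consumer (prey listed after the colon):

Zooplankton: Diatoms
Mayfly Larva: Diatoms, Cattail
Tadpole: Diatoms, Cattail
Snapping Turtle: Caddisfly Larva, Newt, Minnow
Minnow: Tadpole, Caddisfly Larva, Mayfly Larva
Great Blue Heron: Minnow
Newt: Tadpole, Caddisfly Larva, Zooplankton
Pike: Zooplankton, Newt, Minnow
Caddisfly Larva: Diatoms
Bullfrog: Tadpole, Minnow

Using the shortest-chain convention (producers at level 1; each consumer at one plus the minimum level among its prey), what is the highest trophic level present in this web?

Producers (level 1): Diatoms, Cattail.
Following each consumer down to its lowest-level prey: Diatoms → Tadpole → Minnow → Great Blue Heron (levels 1 through 4).
All prey of Great Blue Heron (Minnow 3) are at level 3 or above, so Great Blue Heron is at level 1 + 3 = 4.
Every consumer has at least one prey at level 3 or below, so none exceeds level 4.

4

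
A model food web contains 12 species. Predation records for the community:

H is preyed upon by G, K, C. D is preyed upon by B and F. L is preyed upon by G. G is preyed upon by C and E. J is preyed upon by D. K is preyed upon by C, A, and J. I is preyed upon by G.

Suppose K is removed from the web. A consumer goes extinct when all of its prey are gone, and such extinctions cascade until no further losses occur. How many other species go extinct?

5

Remove K.
Round 1: A (all prey gone), J (all prey gone) → extinct.
Round 2: D (all prey gone) → extinct.
Round 3: F (all prey gone), B (all prey gone) → extinct.
No further losses. Total secondary extinctions: 5.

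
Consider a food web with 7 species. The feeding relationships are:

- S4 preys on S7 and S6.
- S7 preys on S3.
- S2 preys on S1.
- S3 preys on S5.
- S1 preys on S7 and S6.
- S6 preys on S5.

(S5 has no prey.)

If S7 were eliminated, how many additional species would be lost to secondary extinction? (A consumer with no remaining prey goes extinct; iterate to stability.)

Remove S7.
Every predator of it retains at least one other prey: S1 still has S6; S4 still has S6.
No consumer loses all prey, so no secondary extinctions occur.

0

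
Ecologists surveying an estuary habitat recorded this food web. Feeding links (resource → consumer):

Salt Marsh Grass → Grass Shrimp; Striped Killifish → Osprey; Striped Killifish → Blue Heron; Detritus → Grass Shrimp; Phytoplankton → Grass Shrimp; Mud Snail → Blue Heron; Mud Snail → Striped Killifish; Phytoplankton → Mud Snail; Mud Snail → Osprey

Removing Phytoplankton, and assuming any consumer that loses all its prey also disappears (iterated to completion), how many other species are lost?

Remove Phytoplankton.
Round 1: Mud Snail (all prey gone) → extinct.
Round 2: Striped Killifish (all prey gone) → extinct.
Round 3: Osprey (all prey gone), Blue Heron (all prey gone) → extinct.
No further losses. Total secondary extinctions: 4.

4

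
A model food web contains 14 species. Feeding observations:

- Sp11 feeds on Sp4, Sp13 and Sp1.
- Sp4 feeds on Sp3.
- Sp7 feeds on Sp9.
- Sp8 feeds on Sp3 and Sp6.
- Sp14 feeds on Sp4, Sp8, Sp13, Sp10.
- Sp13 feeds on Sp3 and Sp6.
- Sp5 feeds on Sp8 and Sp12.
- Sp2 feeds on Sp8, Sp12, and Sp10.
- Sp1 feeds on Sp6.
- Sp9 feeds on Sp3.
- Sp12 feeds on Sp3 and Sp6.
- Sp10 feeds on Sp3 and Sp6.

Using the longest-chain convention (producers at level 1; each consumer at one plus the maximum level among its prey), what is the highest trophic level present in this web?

3

Producers (level 1): Sp3, Sp6.
Sp3 → Sp9 → Sp7 gives Sp7 level 3.
No species has a prey at level 3, so no species reaches level 4.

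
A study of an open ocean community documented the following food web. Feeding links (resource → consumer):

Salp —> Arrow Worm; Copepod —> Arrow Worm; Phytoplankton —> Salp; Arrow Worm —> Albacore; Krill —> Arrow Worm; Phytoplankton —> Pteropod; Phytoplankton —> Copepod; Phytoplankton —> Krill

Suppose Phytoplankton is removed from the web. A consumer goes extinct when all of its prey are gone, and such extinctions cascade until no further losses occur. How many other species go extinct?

Remove Phytoplankton.
Round 1: Copepod (all prey gone), Pteropod (all prey gone), Krill (all prey gone), Salp (all prey gone) → extinct.
Round 2: Arrow Worm (all prey gone) → extinct.
Round 3: Albacore (all prey gone) → extinct.
No further losses. Total secondary extinctions: 6.

6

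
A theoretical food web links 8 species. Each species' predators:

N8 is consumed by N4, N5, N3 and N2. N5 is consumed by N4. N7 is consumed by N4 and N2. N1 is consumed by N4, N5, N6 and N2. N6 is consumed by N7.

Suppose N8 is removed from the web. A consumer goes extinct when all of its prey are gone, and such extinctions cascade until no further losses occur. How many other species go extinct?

Remove N8.
Round 1: N3 (all prey gone) → extinct.
No further losses. Total secondary extinctions: 1.

1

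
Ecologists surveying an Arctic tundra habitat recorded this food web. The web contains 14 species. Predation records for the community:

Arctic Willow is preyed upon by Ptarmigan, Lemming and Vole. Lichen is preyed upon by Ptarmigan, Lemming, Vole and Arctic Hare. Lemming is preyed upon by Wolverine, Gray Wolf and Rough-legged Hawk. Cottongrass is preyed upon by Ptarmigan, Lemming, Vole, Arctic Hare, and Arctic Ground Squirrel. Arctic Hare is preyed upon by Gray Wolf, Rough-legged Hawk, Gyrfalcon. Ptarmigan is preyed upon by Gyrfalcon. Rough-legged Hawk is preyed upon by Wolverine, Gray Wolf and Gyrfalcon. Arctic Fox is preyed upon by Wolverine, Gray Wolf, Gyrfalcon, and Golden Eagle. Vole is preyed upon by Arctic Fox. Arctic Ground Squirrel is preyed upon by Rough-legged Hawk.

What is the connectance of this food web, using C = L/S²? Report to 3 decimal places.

The web has S = 14 species and L = 28 feeding links.
C = L / S² = 28 / 196 = 0.1429 ≈ 0.143.

C = 0.143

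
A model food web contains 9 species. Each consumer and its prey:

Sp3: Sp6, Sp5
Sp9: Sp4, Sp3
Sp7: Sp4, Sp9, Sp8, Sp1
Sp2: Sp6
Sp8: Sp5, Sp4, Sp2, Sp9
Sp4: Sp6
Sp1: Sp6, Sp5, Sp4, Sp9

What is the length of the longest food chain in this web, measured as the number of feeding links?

One longest chain: Sp6 → Sp4 → Sp9 → Sp8 → Sp7.
It has 5 species and 4 links.

4 links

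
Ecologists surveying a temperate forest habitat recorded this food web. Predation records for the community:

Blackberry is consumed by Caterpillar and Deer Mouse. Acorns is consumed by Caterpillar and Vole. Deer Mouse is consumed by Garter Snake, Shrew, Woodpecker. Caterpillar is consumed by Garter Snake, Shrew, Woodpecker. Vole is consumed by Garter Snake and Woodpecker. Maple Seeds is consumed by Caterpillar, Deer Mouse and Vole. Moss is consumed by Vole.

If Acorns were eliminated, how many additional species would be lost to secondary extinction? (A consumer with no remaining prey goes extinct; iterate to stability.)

0

Remove Acorns.
Every predator of it retains at least one other prey: Caterpillar still has Maple Seeds, Blackberry; Vole still has Maple Seeds, Moss.
No consumer loses all prey, so no secondary extinctions occur.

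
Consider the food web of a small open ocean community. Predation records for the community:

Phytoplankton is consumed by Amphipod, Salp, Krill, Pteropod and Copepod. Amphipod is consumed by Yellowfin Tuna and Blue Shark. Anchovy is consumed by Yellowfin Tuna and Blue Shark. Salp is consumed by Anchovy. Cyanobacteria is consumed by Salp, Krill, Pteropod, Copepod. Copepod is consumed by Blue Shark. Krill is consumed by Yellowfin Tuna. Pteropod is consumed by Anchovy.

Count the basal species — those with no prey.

Basal species (no prey listed): Phytoplankton, Cyanobacteria.
Count: 2.

2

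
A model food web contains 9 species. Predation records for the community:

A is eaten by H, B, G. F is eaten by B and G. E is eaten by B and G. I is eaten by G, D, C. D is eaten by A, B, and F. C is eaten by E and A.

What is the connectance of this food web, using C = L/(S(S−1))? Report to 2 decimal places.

C = 0.21

The web has S = 9 species and L = 15 feeding links.
C = L / (S(S−1)) = 15 / 72 = 0.2083 ≈ 0.21.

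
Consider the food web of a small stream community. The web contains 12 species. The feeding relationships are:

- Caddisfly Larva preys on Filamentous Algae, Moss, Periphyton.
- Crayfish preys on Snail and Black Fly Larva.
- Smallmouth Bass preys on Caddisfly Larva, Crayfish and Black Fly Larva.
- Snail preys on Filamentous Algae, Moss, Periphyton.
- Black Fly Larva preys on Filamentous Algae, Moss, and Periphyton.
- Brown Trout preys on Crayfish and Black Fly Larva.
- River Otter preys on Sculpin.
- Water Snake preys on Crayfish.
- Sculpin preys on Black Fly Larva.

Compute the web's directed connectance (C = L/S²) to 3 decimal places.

C = 0.132

The web has S = 12 species and L = 19 feeding links.
C = L / S² = 19 / 144 = 0.1319 ≈ 0.132.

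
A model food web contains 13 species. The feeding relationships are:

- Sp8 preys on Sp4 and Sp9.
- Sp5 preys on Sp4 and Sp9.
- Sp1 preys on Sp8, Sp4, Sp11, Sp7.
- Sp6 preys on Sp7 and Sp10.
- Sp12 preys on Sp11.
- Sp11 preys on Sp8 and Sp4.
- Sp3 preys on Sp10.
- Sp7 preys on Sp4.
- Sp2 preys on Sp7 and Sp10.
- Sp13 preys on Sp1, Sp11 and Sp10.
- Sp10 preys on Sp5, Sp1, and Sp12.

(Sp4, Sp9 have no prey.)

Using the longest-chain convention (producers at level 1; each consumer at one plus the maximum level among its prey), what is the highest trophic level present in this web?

6

Producers (level 1): Sp4, Sp9.
Sp4 → Sp8 → Sp11 → Sp1 → Sp10 → Sp2 gives Sp2 level 6.
No species has a prey at level 6, so no species reaches level 7.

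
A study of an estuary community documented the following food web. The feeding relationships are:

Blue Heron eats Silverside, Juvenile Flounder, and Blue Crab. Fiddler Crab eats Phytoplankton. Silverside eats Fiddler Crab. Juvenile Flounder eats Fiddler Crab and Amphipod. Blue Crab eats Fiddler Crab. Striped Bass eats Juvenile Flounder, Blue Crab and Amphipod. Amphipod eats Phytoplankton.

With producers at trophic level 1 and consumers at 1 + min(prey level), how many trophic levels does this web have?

Producers (level 1): Phytoplankton.
Following each consumer down to its lowest-level prey: Phytoplankton → Fiddler Crab → Juvenile Flounder → Blue Heron (levels 1 through 4).
All prey of Blue Heron (Juvenile Flounder 3, Blue Crab 3, Silverside 3) are at level 3 or above, so Blue Heron is at level 1 + 3 = 4.
Every consumer has at least one prey at level 3 or below, so none exceeds level 4.

4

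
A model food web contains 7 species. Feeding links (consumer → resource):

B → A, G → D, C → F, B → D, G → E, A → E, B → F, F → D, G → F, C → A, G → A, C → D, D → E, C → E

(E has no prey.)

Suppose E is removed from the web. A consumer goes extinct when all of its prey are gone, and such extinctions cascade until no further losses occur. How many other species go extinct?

6

Remove E.
Round 1: D (all prey gone), A (all prey gone) → extinct.
Round 2: F (all prey gone) → extinct.
Round 3: B (all prey gone), G (all prey gone), C (all prey gone) → extinct.
No further losses. Total secondary extinctions: 6.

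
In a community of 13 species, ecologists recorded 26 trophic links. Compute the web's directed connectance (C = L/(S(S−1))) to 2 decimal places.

The web has S = 13 species and L = 26 feeding links.
C = L / (S(S−1)) = 26 / 156 = 0.1667 ≈ 0.17.

C = 0.17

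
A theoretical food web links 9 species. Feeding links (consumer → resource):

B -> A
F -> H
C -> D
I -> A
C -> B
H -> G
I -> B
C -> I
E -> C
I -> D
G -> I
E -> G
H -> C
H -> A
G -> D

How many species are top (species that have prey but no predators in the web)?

2

Top species (has prey, but nothing eats it): E, F.
Count: 2.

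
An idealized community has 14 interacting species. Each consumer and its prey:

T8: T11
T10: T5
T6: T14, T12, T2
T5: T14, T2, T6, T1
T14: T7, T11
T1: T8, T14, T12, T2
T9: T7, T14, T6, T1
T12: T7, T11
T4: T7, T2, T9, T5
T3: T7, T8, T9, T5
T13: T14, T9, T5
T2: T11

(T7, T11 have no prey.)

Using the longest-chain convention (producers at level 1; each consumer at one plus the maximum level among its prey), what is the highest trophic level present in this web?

Producers (level 1): T7, T11.
T7 → T14 → T6 → T5 → T10 gives T10 level 5.
No species has a prey at level 5, so no species reaches level 6.

5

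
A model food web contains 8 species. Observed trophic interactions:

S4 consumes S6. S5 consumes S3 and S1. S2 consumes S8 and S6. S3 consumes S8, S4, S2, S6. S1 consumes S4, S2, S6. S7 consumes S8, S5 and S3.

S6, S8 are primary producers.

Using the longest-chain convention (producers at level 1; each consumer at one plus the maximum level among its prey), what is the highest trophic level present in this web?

5

Producers (level 1): S6, S8.
S6 → S4 → S3 → S5 → S7 gives S7 level 5.
No species has a prey at level 5, so no species reaches level 6.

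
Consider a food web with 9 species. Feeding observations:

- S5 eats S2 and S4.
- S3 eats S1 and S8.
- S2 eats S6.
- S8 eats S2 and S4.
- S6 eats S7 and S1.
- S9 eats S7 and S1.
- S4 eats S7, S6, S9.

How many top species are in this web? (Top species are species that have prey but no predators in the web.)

2

Top species (has prey, but nothing eats it): S5, S3.
Count: 2.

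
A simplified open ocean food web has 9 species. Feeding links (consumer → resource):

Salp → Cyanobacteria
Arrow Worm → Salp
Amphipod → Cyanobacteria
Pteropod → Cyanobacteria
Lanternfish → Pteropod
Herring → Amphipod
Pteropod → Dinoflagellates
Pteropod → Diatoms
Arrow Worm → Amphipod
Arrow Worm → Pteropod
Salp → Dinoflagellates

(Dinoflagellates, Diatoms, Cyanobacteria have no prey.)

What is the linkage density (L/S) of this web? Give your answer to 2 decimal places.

L/S = 1.22

There are L = 11 links among S = 9 species.
L/S = 11/9 = 1.2222 ≈ 1.22.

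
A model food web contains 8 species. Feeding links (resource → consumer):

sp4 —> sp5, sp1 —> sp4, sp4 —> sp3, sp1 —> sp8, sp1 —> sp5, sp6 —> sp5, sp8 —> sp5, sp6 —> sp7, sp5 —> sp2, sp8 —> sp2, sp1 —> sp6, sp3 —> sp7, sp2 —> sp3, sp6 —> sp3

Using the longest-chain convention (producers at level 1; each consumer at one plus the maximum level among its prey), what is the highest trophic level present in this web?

6

Producers (level 1): sp1.
sp1 → sp4 → sp5 → sp2 → sp3 → sp7 gives sp7 level 6.
No species has a prey at level 6, so no species reaches level 7.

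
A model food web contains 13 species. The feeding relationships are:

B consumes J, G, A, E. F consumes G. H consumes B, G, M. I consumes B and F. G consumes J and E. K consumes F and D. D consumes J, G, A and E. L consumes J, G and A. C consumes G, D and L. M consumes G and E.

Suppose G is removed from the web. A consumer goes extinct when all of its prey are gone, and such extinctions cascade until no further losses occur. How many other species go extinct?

1

Remove G.
Round 1: F (all prey gone) → extinct.
No further losses. Total secondary extinctions: 1.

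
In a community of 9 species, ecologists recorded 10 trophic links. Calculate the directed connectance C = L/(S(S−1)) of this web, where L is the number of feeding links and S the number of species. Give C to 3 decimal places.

The web has S = 9 species and L = 10 feeding links.
C = L / (S(S−1)) = 10 / 72 = 0.1389 ≈ 0.139.

C = 0.139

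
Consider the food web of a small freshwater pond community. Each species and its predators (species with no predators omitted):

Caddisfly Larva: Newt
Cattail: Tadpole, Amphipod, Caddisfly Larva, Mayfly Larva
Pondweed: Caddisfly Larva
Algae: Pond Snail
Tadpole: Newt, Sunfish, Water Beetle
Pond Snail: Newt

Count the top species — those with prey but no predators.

Top species (has prey, but nothing eats it): Amphipod, Mayfly Larva, Newt, Sunfish, Water Beetle.
Count: 5.

5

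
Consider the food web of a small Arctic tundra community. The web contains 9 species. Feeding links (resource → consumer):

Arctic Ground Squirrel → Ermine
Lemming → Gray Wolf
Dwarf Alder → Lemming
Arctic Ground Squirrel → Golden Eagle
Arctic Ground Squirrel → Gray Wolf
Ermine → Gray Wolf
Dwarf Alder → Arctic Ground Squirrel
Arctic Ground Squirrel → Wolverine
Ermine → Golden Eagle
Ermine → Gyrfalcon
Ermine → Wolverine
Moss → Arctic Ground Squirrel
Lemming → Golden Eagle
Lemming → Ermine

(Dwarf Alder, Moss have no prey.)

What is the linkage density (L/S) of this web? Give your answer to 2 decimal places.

L/S = 1.56

There are L = 14 links among S = 9 species.
L/S = 14/9 = 1.5556 ≈ 1.56.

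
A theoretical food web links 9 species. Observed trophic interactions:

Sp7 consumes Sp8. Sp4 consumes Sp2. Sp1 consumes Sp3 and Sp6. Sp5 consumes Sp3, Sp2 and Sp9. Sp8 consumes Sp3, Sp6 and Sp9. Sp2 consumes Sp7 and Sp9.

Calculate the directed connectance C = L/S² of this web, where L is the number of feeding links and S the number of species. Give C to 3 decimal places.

The web has S = 9 species and L = 12 feeding links.
C = L / S² = 12 / 81 = 0.1481 ≈ 0.148.

C = 0.148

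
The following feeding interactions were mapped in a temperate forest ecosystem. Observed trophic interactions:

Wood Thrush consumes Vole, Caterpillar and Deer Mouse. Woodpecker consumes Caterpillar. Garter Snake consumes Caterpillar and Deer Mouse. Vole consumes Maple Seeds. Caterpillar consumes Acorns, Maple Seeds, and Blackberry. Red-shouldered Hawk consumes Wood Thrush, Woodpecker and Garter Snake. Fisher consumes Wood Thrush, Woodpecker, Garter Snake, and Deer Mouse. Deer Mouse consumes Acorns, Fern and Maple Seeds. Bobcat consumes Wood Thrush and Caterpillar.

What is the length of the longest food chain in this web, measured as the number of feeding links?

One longest chain: Acorns → Caterpillar → Wood Thrush → Bobcat.
It has 4 species and 3 links.

3 links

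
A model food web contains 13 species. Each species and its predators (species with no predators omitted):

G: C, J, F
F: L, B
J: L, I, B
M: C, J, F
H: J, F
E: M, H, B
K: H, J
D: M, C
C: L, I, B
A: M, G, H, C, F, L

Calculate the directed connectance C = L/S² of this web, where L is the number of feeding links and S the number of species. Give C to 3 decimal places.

The web has S = 13 species and L = 29 feeding links.
C = L / S² = 29 / 169 = 0.1716 ≈ 0.172.

C = 0.172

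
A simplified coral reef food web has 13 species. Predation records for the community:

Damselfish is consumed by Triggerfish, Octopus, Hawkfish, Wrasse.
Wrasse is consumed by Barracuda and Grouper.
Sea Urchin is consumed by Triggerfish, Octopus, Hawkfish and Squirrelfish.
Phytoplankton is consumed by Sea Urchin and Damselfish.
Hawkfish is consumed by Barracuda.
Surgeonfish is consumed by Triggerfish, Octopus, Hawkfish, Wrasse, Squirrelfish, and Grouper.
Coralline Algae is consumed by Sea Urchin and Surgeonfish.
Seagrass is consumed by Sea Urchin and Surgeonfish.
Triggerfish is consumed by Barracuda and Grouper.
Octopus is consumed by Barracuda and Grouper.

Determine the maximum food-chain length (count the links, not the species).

One longest chain: Coralline Algae → Surgeonfish → Wrasse → Barracuda.
It has 4 species and 3 links.

3 links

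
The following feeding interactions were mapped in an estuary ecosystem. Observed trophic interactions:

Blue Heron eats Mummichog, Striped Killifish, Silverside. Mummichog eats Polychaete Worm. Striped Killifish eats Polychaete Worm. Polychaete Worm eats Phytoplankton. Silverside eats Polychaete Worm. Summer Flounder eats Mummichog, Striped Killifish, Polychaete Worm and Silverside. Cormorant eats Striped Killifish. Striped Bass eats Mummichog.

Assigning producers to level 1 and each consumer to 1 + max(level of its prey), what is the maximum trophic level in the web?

Producers (level 1): Phytoplankton.
Phytoplankton → Polychaete Worm → Striped Killifish → Cormorant gives Cormorant level 4.
No species has a prey at level 4, so no species reaches level 5.

4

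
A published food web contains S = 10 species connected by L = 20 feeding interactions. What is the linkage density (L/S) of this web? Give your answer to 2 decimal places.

L/S = 2.00

There are L = 20 links among S = 10 species.
L/S = 20/10 = 2.0000 ≈ 2.00.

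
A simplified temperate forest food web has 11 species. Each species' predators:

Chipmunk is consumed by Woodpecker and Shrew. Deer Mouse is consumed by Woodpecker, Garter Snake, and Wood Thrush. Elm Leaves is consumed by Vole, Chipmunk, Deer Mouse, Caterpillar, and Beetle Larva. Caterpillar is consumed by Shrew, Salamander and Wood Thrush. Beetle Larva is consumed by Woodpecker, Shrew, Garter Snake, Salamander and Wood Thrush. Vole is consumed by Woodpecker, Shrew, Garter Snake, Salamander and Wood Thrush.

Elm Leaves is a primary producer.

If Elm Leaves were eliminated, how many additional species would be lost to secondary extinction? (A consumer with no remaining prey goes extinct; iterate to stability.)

10

Remove Elm Leaves.
Round 1: Deer Mouse (all prey gone), Beetle Larva (all prey gone), Chipmunk (all prey gone), Vole (all prey gone), Caterpillar (all prey gone) → extinct.
Round 2: Woodpecker (all prey gone), Garter Snake (all prey gone), Wood Thrush (all prey gone), Shrew (all prey gone), Salamander (all prey gone) → extinct.
No further losses. Total secondary extinctions: 10.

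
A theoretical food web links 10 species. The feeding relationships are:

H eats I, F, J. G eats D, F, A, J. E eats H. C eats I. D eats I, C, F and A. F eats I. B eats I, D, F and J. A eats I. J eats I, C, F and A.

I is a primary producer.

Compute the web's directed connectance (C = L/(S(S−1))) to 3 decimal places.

The web has S = 10 species and L = 23 feeding links.
C = L / (S(S−1)) = 23 / 90 = 0.2556 ≈ 0.256.

C = 0.256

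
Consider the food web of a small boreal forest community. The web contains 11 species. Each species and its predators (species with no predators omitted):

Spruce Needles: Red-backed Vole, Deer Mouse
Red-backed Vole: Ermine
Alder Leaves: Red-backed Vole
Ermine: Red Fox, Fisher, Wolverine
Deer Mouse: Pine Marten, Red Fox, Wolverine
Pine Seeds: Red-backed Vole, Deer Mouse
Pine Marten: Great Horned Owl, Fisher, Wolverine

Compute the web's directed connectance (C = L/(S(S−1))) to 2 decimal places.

C = 0.14

The web has S = 11 species and L = 15 feeding links.
C = L / (S(S−1)) = 15 / 110 = 0.1364 ≈ 0.14.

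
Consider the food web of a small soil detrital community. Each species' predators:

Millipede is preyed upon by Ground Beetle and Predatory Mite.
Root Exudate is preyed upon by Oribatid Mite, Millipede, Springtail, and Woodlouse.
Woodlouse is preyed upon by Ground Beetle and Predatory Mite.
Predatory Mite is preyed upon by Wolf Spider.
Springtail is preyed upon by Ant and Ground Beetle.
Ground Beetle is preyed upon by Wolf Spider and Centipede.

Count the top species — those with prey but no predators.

4

Top species (has prey, but nothing eats it): Oribatid Mite, Ant, Wolf Spider, Centipede.
Count: 4.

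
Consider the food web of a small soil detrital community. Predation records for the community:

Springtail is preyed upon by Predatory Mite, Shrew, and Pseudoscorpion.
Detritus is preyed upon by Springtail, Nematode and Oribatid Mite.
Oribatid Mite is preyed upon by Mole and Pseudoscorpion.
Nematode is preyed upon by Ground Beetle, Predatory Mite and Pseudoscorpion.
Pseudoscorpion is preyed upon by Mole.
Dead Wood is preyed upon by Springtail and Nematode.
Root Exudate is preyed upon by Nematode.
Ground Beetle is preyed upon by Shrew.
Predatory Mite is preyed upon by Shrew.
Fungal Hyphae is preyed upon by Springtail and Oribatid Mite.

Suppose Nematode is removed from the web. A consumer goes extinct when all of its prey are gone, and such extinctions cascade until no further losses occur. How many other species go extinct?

1

Remove Nematode.
Round 1: Ground Beetle (all prey gone) → extinct.
No further losses. Total secondary extinctions: 1.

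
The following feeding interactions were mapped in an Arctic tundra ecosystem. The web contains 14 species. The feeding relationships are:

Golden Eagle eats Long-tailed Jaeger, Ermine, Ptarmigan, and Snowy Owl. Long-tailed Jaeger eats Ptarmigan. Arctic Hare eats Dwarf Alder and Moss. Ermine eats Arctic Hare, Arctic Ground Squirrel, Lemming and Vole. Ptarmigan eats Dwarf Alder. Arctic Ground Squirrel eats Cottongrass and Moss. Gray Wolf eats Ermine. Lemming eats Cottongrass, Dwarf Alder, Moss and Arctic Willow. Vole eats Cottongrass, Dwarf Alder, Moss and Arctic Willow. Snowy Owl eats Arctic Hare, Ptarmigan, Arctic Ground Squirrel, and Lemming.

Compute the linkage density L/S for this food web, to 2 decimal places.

L/S = 1.93

There are L = 27 links among S = 14 species.
L/S = 27/14 = 1.9286 ≈ 1.93.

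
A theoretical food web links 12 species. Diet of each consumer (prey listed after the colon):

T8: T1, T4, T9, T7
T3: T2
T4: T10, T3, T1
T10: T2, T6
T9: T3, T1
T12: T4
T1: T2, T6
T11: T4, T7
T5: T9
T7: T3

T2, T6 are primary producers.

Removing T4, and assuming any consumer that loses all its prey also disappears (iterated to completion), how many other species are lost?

1

Remove T4.
Round 1: T12 (all prey gone) → extinct.
No further losses. Total secondary extinctions: 1.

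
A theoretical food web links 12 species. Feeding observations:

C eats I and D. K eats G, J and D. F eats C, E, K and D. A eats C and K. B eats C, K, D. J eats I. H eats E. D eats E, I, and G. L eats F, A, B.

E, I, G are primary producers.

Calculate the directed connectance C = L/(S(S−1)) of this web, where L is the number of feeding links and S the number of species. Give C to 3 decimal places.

C = 0.167

The web has S = 12 species and L = 22 feeding links.
C = L / (S(S−1)) = 22 / 132 = 0.1667 ≈ 0.167.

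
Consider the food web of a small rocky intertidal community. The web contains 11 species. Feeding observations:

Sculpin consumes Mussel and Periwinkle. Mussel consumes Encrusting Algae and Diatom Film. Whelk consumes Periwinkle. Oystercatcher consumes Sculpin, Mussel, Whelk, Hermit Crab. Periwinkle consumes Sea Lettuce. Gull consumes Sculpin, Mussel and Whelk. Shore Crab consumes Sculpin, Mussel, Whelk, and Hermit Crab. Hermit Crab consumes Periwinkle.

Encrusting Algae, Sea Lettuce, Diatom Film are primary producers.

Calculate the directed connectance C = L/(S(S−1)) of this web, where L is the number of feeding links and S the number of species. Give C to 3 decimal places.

The web has S = 11 species and L = 18 feeding links.
C = L / (S(S−1)) = 18 / 110 = 0.1636 ≈ 0.164.

C = 0.164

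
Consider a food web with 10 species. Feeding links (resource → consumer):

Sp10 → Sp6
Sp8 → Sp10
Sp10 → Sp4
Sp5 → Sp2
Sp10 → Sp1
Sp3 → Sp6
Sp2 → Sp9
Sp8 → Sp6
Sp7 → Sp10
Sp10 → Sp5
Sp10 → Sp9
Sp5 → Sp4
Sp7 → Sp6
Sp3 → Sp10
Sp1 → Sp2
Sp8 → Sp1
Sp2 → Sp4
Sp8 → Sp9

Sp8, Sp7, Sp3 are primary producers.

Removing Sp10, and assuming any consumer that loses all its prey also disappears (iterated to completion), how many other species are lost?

1

Remove Sp10.
Round 1: Sp5 (all prey gone) → extinct.
No further losses. Total secondary extinctions: 1.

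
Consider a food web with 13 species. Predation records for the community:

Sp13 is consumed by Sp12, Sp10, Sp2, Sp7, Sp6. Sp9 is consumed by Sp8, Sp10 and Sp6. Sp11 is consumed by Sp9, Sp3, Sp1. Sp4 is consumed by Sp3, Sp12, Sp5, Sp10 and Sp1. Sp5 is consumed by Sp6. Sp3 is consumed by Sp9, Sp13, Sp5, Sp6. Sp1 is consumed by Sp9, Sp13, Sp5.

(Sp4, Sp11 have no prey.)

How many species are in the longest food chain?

4 species

One longest chain: Sp4 → Sp1 → Sp13 → Sp7.
It has 4 species and 3 links.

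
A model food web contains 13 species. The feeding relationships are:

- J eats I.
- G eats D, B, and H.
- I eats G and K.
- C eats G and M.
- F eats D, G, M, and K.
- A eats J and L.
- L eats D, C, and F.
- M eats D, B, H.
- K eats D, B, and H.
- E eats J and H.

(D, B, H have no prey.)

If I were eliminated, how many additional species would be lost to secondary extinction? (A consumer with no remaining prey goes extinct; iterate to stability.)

1

Remove I.
Round 1: J (all prey gone) → extinct.
No further losses. Total secondary extinctions: 1.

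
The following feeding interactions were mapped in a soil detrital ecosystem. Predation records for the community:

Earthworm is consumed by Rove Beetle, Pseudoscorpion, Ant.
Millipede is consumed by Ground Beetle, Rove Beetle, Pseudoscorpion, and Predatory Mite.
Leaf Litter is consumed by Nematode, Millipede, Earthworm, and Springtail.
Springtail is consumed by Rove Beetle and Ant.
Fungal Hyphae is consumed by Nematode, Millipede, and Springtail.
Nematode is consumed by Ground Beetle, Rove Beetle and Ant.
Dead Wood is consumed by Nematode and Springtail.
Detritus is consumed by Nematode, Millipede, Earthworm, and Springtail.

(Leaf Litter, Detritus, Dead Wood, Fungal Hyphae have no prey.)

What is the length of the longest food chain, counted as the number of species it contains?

One longest chain: Leaf Litter → Millipede → Ground Beetle.
It has 3 species and 2 links.

3 species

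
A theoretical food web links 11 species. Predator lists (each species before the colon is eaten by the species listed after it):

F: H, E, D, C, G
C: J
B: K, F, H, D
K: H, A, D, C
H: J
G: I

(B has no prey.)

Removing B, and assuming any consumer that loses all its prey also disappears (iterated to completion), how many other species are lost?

10

Remove B.
Round 1: K (all prey gone), F (all prey gone) → extinct.
Round 2: H (all prey gone), E (all prey gone), A (all prey gone), D (all prey gone), C (all prey gone), G (all prey gone) → extinct.
Round 3: I (all prey gone), J (all prey gone) → extinct.
No further losses. Total secondary extinctions: 10.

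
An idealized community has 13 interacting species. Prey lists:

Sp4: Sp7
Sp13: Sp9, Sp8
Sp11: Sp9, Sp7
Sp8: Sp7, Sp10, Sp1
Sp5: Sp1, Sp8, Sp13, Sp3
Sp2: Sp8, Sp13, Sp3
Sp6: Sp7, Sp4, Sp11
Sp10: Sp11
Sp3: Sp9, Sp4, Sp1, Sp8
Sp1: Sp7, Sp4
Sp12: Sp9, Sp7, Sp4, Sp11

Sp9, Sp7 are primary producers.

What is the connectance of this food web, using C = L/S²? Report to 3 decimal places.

C = 0.172

The web has S = 13 species and L = 29 feeding links.
C = L / S² = 29 / 169 = 0.1716 ≈ 0.172.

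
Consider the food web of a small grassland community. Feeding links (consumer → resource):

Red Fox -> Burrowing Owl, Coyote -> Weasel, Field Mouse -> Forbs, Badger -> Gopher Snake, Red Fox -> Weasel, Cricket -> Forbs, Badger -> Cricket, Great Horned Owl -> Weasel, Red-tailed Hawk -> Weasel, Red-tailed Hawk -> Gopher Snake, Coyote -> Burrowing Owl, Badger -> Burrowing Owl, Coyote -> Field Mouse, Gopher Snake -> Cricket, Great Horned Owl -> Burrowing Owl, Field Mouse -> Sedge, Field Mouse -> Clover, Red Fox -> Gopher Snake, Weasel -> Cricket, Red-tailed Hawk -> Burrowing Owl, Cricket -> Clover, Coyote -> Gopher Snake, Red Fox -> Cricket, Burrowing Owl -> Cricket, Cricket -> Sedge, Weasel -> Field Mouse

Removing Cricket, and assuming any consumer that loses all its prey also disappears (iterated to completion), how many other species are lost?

3

Remove Cricket.
Round 1: Gopher Snake (all prey gone), Burrowing Owl (all prey gone) → extinct.
Round 2: Badger (all prey gone) → extinct.
No further losses. Total secondary extinctions: 3.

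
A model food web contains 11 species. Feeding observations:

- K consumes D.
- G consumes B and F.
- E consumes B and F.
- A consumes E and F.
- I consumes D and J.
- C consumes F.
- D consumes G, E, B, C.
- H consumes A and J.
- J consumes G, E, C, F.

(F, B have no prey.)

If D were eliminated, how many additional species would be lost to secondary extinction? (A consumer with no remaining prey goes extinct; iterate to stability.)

Remove D.
Round 1: K (all prey gone) → extinct.
No further losses. Total secondary extinctions: 1.

1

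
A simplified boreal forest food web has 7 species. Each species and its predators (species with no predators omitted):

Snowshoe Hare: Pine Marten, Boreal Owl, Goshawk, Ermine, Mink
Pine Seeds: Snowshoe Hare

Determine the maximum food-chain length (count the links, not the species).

One longest chain: Pine Seeds → Snowshoe Hare → Pine Marten.
It has 3 species and 2 links.

2 links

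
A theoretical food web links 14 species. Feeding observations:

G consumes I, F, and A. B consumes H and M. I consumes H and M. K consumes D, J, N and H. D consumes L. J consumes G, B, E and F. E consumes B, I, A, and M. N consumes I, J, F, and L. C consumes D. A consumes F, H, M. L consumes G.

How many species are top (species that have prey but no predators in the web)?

2

Top species (has prey, but nothing eats it): K, C.
Count: 2.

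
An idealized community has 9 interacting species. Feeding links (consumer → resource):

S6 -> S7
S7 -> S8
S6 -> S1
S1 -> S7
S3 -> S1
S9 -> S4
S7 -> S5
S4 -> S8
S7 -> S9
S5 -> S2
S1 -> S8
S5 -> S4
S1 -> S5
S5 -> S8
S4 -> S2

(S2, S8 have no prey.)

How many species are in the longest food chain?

6 species

One longest chain: S2 → S4 → S9 → S7 → S1 → S6.
It has 6 species and 5 links.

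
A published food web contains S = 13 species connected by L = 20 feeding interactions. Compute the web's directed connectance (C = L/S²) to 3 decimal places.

C = 0.118

The web has S = 13 species and L = 20 feeding links.
C = L / S² = 20 / 169 = 0.1183 ≈ 0.118.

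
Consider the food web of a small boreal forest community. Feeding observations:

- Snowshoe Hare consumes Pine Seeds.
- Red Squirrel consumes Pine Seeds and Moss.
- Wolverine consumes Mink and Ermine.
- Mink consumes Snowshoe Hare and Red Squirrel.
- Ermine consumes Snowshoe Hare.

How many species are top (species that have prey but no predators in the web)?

1

Top species (has prey, but nothing eats it): Wolverine.
Count: 1.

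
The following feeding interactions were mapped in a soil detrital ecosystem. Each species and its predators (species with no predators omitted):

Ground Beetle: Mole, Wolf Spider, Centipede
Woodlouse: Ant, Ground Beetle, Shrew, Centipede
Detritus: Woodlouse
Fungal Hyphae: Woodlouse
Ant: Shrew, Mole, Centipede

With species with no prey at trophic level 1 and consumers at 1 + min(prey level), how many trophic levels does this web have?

4

Basal resources (level 1): Fungal Hyphae, Detritus.
Following each consumer down to its lowest-level prey: Fungal Hyphae → Woodlouse → Ground Beetle → Wolf Spider (levels 1 through 4).
All prey of Wolf Spider (Ground Beetle 3) are at level 3 or above, so Wolf Spider is at level 1 + 3 = 4.
Every consumer has at least one prey at level 3 or below, so none exceeds level 4.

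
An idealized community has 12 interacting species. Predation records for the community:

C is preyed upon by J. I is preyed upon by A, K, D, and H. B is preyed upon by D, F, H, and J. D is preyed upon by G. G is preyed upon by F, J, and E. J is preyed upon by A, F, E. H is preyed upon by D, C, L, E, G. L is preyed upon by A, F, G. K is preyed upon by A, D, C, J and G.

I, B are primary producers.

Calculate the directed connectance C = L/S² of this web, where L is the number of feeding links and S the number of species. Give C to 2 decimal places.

The web has S = 12 species and L = 29 feeding links.
C = L / S² = 29 / 144 = 0.2014 ≈ 0.20.

C = 0.20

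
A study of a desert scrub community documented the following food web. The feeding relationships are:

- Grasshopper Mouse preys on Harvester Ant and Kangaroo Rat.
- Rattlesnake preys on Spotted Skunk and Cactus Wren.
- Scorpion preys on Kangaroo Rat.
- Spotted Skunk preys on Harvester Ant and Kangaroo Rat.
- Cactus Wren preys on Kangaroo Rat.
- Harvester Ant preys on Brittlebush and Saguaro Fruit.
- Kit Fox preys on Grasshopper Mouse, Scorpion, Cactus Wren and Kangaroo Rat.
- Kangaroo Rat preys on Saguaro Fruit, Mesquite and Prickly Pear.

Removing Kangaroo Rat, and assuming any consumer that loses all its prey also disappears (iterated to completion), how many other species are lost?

Remove Kangaroo Rat.
Round 1: Scorpion (all prey gone), Cactus Wren (all prey gone) → extinct.
No further losses. Total secondary extinctions: 2.

2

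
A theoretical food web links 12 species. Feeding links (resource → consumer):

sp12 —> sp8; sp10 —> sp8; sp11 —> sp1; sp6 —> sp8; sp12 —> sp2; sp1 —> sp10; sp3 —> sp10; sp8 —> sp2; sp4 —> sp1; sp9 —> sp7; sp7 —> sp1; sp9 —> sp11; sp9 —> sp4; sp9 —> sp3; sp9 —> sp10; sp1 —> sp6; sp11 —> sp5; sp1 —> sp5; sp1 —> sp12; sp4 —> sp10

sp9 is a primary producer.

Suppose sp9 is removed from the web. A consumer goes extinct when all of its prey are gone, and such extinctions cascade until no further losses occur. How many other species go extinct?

Remove sp9.
Round 1: sp4 (all prey gone), sp3 (all prey gone), sp7 (all prey gone), sp11 (all prey gone) → extinct.
Round 2: sp1 (all prey gone) → extinct.
Round 3: sp6 (all prey gone), sp12 (all prey gone), sp10 (all prey gone), sp5 (all prey gone) → extinct.
Round 4: sp8 (all prey gone) → extinct.
Round 5: sp2 (all prey gone) → extinct.
No further losses. Total secondary extinctions: 11.

11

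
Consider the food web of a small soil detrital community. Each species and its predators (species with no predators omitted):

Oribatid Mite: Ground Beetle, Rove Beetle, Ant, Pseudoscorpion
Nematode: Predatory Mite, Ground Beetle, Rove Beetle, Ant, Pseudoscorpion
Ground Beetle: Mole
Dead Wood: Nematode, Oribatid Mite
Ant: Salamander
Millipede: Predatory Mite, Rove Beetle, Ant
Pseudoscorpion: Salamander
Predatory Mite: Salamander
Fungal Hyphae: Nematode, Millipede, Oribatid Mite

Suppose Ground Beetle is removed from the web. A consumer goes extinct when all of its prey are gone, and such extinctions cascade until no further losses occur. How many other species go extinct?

1

Remove Ground Beetle.
Round 1: Mole (all prey gone) → extinct.
No further losses. Total secondary extinctions: 1.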